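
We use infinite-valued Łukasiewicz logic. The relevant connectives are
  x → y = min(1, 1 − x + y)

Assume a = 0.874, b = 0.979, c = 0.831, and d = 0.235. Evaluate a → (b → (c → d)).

0.551

c → d = min(1, 1 − 0.831 + 0.235) = min(1, 0.404) = 0.404
b → (c → d) = min(1, 1 − 0.979 + 0.404) = min(1, 0.425) = 0.425
a → (b → (c → d)) = min(1, 1 − 0.874 + 0.425) = min(1, 0.551) = 0.551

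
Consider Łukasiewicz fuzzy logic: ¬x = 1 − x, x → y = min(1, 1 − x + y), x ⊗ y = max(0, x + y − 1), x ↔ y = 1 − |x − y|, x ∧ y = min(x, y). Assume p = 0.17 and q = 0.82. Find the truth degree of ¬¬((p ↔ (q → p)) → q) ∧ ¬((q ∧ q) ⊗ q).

q → p = min(1, 1 − 0.82 + 0.17) = min(1, 0.35) = 0.35
p ↔ (q → p) = 1 − |0.17 − 0.35| = 1 − 0.18 = 0.82
(p ↔ (q → p)) → q = min(1, 1 − 0.82 + 0.82) = min(1, 1.00) = 1.00
¬((p ↔ (q → p)) → q) = 1 − 1.00 = 0.00
¬¬((p ↔ (q → p)) → q) = 1 − 0.00 = 1.00
q ∧ q = min(0.82, 0.82) = 0.82
(q ∧ q) ⊗ q = max(0, 0.82 + 0.82 − 1) = max(0, 0.64) = 0.64
¬((q ∧ q) ⊗ q) = 1 − 0.64 = 0.36
¬¬((p ↔ (q → p)) → q) ∧ ¬((q ∧ q) ⊗ q) = min(1.00, 0.36) = 0.36

0.36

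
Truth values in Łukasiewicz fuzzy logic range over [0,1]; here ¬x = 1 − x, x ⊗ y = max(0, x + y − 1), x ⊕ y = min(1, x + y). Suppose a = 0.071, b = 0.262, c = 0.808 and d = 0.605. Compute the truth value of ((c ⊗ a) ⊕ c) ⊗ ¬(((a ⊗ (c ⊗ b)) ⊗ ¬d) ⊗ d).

c ⊗ a = max(0, 0.808 + 0.071 − 1) = max(0, -0.121) = 0.000
(c ⊗ a) ⊕ c = min(1, 0.000 + 0.808) = min(1, 0.808) = 0.808
c ⊗ b = max(0, 0.808 + 0.262 − 1) = max(0, 0.070) = 0.070
a ⊗ (c ⊗ b) = max(0, 0.071 + 0.070 − 1) = max(0, -0.859) = 0.000
¬d = 1 − 0.605 = 0.395
(a ⊗ (c ⊗ b)) ⊗ ¬d = max(0, 0.000 + 0.395 − 1) = max(0, -0.605) = 0.000
((a ⊗ (c ⊗ b)) ⊗ ¬d) ⊗ d = max(0, 0.000 + 0.605 − 1) = max(0, -0.395) = 0.000
¬(((a ⊗ (c ⊗ b)) ⊗ ¬d) ⊗ d) = 1 − 0.000 = 1.000
((c ⊗ a) ⊕ c) ⊗ ¬(((a ⊗ (c ⊗ b)) ⊗ ¬d) ⊗ d) = max(0, 0.808 + 1.000 − 1) = max(0, 0.808) = 0.808

0.808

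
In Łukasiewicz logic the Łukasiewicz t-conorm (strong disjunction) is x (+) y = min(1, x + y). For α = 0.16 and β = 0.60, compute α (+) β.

α (+) β = min(1, 0.16 + 0.60) = min(1, 0.76) = 0.76
For comparison, the Gödel t-conorm max(x, y) would give 0.60.

0.76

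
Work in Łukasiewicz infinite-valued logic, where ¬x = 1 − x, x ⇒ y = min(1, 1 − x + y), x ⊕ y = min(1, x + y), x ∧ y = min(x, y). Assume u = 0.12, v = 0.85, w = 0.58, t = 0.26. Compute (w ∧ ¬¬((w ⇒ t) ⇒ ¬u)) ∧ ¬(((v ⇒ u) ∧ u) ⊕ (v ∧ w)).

0.30

w ⇒ t = min(1, 1 − 0.58 + 0.26) = min(1, 0.68) = 0.68
¬u = 1 − 0.12 = 0.88
(w ⇒ t) ⇒ ¬u = min(1, 1 − 0.68 + 0.88) = min(1, 1.20) = 1.00
¬((w ⇒ t) ⇒ ¬u) = 1 − 1.00 = 0.00
¬¬((w ⇒ t) ⇒ ¬u) = 1 − 0.00 = 1.00
w ∧ ¬¬((w ⇒ t) ⇒ ¬u) = min(0.58, 1.00) = 0.58
v ⇒ u = min(1, 1 − 0.85 + 0.12) = min(1, 0.27) = 0.27
(v ⇒ u) ∧ u = min(0.27, 0.12) = 0.12
v ∧ w = min(0.85, 0.58) = 0.58
((v ⇒ u) ∧ u) ⊕ (v ∧ w) = min(1, 0.12 + 0.58) = min(1, 0.70) = 0.70
¬(((v ⇒ u) ∧ u) ⊕ (v ∧ w)) = 1 − 0.70 = 0.30
(w ∧ ¬¬((w ⇒ t) ⇒ ¬u)) ∧ ¬(((v ⇒ u) ∧ u) ⊕ (v ∧ w)) = min(0.58, 0.30) = 0.30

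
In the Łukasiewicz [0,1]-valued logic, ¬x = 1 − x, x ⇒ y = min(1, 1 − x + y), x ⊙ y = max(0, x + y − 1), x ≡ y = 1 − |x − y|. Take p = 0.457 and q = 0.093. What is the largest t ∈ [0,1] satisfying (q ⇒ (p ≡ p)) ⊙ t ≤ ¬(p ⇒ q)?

0.364

p ≡ p = 1 − |0.457 − 0.457| = 1 − 0.000 = 1.000
q ⇒ (p ≡ p) = min(1, 1 − 0.093 + 1.000) = min(1, 1.907) = 1.000
So the left factor is q ⇒ (p ≡ p) = 1.000.
p ⇒ q = min(1, 1 − 0.457 + 0.093) = min(1, 0.636) = 0.636
¬(p ⇒ q) = 1 − 0.636 = 0.364
So the right-hand bound is ¬(p ⇒ q) = 0.364.
The residuum of the Łukasiewicz t-norm gives the supremum: min(1, 1 − 1.000 + 0.364).
1 − 1.000 + 0.364 = 0.364, so t = min(1, 0.364) = 0.364.
Check: 1.000 ⊙ 0.364 = max(0, 0.364) = 0.364 ≤ 0.364.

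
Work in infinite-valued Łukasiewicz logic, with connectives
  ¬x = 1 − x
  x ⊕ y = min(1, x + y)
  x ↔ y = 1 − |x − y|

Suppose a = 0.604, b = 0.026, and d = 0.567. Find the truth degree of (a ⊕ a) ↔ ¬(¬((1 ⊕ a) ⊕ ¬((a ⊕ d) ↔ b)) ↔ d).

a ⊕ a = min(1, 0.604 + 0.604) = min(1, 1.208) = 1.000
1 ⊕ a = min(1, 1.000 + 0.604) = min(1, 1.604) = 1.000
a ⊕ d = min(1, 0.604 + 0.567) = min(1, 1.171) = 1.000
(a ⊕ d) ↔ b = 1 − |1.000 − 0.026| = 1 − 0.974 = 0.026
¬((a ⊕ d) ↔ b) = 1 − 0.026 = 0.974
(1 ⊕ a) ⊕ ¬((a ⊕ d) ↔ b) = min(1, 1.000 + 0.974) = min(1, 1.974) = 1.000
¬((1 ⊕ a) ⊕ ¬((a ⊕ d) ↔ b)) = 1 − 1.000 = 0.000
¬((1 ⊕ a) ⊕ ¬((a ⊕ d) ↔ b)) ↔ d = 1 − |0.000 − 0.567| = 1 − 0.567 = 0.433
¬(¬((1 ⊕ a) ⊕ ¬((a ⊕ d) ↔ b)) ↔ d) = 1 − 0.433 = 0.567
(a ⊕ a) ↔ ¬(¬((1 ⊕ a) ⊕ ¬((a ⊕ d) ↔ b)) ↔ d) = 1 − |1.000 − 0.567| = 1 − 0.433 = 0.567

0.567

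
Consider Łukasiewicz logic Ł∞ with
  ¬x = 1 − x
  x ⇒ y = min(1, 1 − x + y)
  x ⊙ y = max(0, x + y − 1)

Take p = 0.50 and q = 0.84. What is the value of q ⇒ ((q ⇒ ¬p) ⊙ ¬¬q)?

0.66

¬p = 1 − 0.50 = 0.50
q ⇒ ¬p = min(1, 1 − 0.84 + 0.50) = min(1, 0.66) = 0.66
¬q = 1 − 0.84 = 0.16
¬¬q = 1 − 0.16 = 0.84
(q ⇒ ¬p) ⊙ ¬¬q = max(0, 0.66 + 0.84 − 1) = max(0, 0.50) = 0.50
q ⇒ ((q ⇒ ¬p) ⊙ ¬¬q) = min(1, 1 − 0.84 + 0.50) = min(1, 0.66) = 0.66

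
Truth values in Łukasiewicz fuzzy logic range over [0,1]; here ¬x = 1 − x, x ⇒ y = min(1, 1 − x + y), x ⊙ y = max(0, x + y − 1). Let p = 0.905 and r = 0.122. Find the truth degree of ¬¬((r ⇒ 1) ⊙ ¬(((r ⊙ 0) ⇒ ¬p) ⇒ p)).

0.095

r ⇒ 1 = min(1, 1 − 0.122 + 1.000) = min(1, 1.878) = 1.000
r ⊙ 0 = max(0, 0.122 + 0.000 − 1) = max(0, -0.878) = 0.000
¬p = 1 − 0.905 = 0.095
(r ⊙ 0) ⇒ ¬p = min(1, 1 − 0.000 + 0.095) = min(1, 1.095) = 1.000
((r ⊙ 0) ⇒ ¬p) ⇒ p = min(1, 1 − 1.000 + 0.905) = min(1, 0.905) = 0.905
¬(((r ⊙ 0) ⇒ ¬p) ⇒ p) = 1 − 0.905 = 0.095
(r ⇒ 1) ⊙ ¬(((r ⊙ 0) ⇒ ¬p) ⇒ p) = max(0, 1.000 + 0.095 − 1) = max(0, 0.095) = 0.095
¬((r ⇒ 1) ⊙ ¬(((r ⊙ 0) ⇒ ¬p) ⇒ p)) = 1 − 0.095 = 0.905
¬¬((r ⇒ 1) ⊙ ¬(((r ⊙ 0) ⇒ ¬p) ⇒ p)) = 1 − 0.905 = 0.095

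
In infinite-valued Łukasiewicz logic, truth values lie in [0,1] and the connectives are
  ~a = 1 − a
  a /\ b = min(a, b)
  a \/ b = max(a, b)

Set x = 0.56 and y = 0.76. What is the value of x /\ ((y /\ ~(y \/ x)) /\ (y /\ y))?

0.24

y \/ x = max(0.76, 0.56) = 0.76
~(y \/ x) = 1 − 0.76 = 0.24
y /\ ~(y \/ x) = min(0.76, 0.24) = 0.24
y /\ y = min(0.76, 0.76) = 0.76
(y /\ ~(y \/ x)) /\ (y /\ y) = min(0.24, 0.76) = 0.24
x /\ ((y /\ ~(y \/ x)) /\ (y /\ y)) = min(0.56, 0.24) = 0.24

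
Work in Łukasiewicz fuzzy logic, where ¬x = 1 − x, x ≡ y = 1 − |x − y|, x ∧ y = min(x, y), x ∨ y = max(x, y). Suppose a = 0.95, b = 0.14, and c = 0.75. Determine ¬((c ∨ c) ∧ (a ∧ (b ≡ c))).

c ∨ c = max(0.75, 0.75) = 0.75
b ≡ c = 1 − |0.14 − 0.75| = 1 − 0.61 = 0.39
a ∧ (b ≡ c) = min(0.95, 0.39) = 0.39
(c ∨ c) ∧ (a ∧ (b ≡ c)) = min(0.75, 0.39) = 0.39
¬((c ∨ c) ∧ (a ∧ (b ≡ c))) = 1 − 0.39 = 0.61

0.61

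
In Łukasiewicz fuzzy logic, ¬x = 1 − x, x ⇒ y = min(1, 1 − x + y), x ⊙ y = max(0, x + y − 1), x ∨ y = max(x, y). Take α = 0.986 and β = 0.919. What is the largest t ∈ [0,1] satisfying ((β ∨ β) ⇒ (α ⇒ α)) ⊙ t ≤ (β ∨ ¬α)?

β ∨ β = max(0.919, 0.919) = 0.919
α ⇒ α = min(1, 1 − 0.986 + 0.986) = min(1, 1.000) = 1.000
(β ∨ β) ⇒ (α ⇒ α) = min(1, 1 − 0.919 + 1.000) = min(1, 1.081) = 1.000
So the left factor is (β ∨ β) ⇒ (α ⇒ α) = 1.000.
¬α = 1 − 0.986 = 0.014
β ∨ ¬α = max(0.919, 0.014) = 0.919
So the right-hand bound is β ∨ ¬α = 0.919.
The residuum of the Łukasiewicz t-norm gives the supremum: min(1, 1 − 1.000 + 0.919).
1 − 1.000 + 0.919 = 0.919, so t = min(1, 0.919) = 0.919.
Check: 1.000 ⊙ 0.919 = max(0, 0.919) = 0.919 ≤ 0.919.

0.919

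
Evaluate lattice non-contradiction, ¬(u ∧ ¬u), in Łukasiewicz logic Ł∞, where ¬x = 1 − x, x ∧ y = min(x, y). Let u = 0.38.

0.62

¬u = 1 − 0.38 = 0.62
u ∧ ¬u = min(0.38, 0.62) = 0.38
¬(u ∧ ¬u) = 1 − 0.38 = 0.62
(The value 0.62 < 1 shows this instance is not satisfied; not a Ł∞-tautology — its value is 1 − min(a, 1−a).)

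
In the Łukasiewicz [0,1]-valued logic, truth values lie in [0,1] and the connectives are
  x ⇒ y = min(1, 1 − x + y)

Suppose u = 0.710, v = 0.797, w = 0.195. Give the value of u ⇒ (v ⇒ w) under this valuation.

0.688

v ⇒ w = min(1, 1 − 0.797 + 0.195) = min(1, 0.398) = 0.398
u ⇒ (v ⇒ w) = min(1, 1 − 0.710 + 0.398) = min(1, 0.688) = 0.688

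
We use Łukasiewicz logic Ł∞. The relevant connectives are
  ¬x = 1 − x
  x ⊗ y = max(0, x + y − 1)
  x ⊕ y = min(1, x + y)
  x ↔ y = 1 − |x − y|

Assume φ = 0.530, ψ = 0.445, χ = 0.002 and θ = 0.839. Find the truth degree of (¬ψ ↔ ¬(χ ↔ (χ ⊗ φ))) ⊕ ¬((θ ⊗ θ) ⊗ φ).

¬ψ = 1 − 0.445 = 0.555
χ ⊗ φ = max(0, 0.002 + 0.530 − 1) = max(0, -0.468) = 0.000
χ ↔ (χ ⊗ φ) = 1 − |0.002 − 0.000| = 1 − 0.002 = 0.998
¬(χ ↔ (χ ⊗ φ)) = 1 − 0.998 = 0.002
¬ψ ↔ ¬(χ ↔ (χ ⊗ φ)) = 1 − |0.555 − 0.002| = 1 − 0.553 = 0.447
θ ⊗ θ = max(0, 0.839 + 0.839 − 1) = max(0, 0.678) = 0.678
(θ ⊗ θ) ⊗ φ = max(0, 0.678 + 0.530 − 1) = max(0, 0.208) = 0.208
¬((θ ⊗ θ) ⊗ φ) = 1 − 0.208 = 0.792
(¬ψ ↔ ¬(χ ↔ (χ ⊗ φ))) ⊕ ¬((θ ⊗ θ) ⊗ φ) = min(1, 0.447 + 0.792) = min(1, 1.239) = 1.000

1.000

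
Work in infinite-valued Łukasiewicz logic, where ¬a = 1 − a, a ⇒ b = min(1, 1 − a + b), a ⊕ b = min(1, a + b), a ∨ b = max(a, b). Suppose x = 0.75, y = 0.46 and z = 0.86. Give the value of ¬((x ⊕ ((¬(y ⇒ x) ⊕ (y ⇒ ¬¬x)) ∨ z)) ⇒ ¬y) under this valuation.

y ⇒ x = min(1, 1 − 0.46 + 0.75) = min(1, 1.29) = 1.00
¬(y ⇒ x) = 1 − 1.00 = 0.00
¬x = 1 − 0.75 = 0.25
¬¬x = 1 − 0.25 = 0.75
y ⇒ ¬¬x = min(1, 1 − 0.46 + 0.75) = min(1, 1.29) = 1.00
¬(y ⇒ x) ⊕ (y ⇒ ¬¬x) = min(1, 0.00 + 1.00) = min(1, 1.00) = 1.00
(¬(y ⇒ x) ⊕ (y ⇒ ¬¬x)) ∨ z = max(1.00, 0.86) = 1.00
x ⊕ ((¬(y ⇒ x) ⊕ (y ⇒ ¬¬x)) ∨ z) = min(1, 0.75 + 1.00) = min(1, 1.75) = 1.00
¬y = 1 − 0.46 = 0.54
(x ⊕ ((¬(y ⇒ x) ⊕ (y ⇒ ¬¬x)) ∨ z)) ⇒ ¬y = min(1, 1 − 1.00 + 0.54) = min(1, 0.54) = 0.54
¬((x ⊕ ((¬(y ⇒ x) ⊕ (y ⇒ ¬¬x)) ∨ z)) ⇒ ¬y) = 1 − 0.54 = 0.46

0.46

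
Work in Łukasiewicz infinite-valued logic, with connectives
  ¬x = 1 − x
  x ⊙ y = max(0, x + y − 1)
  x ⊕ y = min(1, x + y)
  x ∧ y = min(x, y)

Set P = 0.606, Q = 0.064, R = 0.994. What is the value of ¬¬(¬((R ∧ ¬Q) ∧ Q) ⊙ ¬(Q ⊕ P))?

¬Q = 1 − 0.064 = 0.936
R ∧ ¬Q = min(0.994, 0.936) = 0.936
(R ∧ ¬Q) ∧ Q = min(0.936, 0.064) = 0.064
¬((R ∧ ¬Q) ∧ Q) = 1 − 0.064 = 0.936
Q ⊕ P = min(1, 0.064 + 0.606) = min(1, 0.670) = 0.670
¬(Q ⊕ P) = 1 − 0.670 = 0.330
¬((R ∧ ¬Q) ∧ Q) ⊙ ¬(Q ⊕ P) = max(0, 0.936 + 0.330 − 1) = max(0, 0.266) = 0.266
¬(¬((R ∧ ¬Q) ∧ Q) ⊙ ¬(Q ⊕ P)) = 1 − 0.266 = 0.734
¬¬(¬((R ∧ ¬Q) ∧ Q) ⊙ ¬(Q ⊕ P)) = 1 − 0.734 = 0.266

0.266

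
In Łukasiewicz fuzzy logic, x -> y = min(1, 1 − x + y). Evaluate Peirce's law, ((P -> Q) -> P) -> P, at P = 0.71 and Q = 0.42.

0.71

P -> Q = min(1, 1 − 0.71 + 0.42) = min(1, 0.71) = 0.71
(P -> Q) -> P = min(1, 1 − 0.71 + 0.71) = min(1, 1.00) = 1.00
((P -> Q) -> P) -> P = min(1, 1 − 1.00 + 0.71) = min(1, 0.71) = 0.71
(The value 0.71 < 1 shows this instance is not satisfied; not a Ł∞-tautology in general.)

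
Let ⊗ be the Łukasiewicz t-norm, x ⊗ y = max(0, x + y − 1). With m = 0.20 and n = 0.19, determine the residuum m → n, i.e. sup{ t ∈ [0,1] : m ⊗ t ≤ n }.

0.99

The residuum of the Łukasiewicz t-norm gives the supremum: min(1, 1 − 0.20 + 0.19).
1 − 0.20 + 0.19 = 0.99, so t = min(1, 0.99) = 0.99.
Check: 0.20 ⊗ 0.99 = max(0, 0.19) = 0.19 ≤ 0.19.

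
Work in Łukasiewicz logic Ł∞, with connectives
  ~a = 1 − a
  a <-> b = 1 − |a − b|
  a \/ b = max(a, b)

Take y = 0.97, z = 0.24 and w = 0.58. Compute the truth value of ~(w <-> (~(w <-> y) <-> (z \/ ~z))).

0.05

w <-> y = 1 − |0.58 − 0.97| = 1 − 0.39 = 0.61
~(w <-> y) = 1 − 0.61 = 0.39
~z = 1 − 0.24 = 0.76
z \/ ~z = max(0.24, 0.76) = 0.76
~(w <-> y) <-> (z \/ ~z) = 1 − |0.39 − 0.76| = 1 − 0.37 = 0.63
w <-> (~(w <-> y) <-> (z \/ ~z)) = 1 − |0.58 − 0.63| = 1 − 0.05 = 0.95
~(w <-> (~(w <-> y) <-> (z \/ ~z))) = 1 − 0.95 = 0.05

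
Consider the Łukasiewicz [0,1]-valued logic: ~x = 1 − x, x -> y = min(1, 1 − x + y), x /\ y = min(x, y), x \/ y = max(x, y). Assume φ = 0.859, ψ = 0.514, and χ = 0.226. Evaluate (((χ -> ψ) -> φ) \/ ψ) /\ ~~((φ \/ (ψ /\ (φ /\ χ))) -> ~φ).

0.282

χ -> ψ = min(1, 1 − 0.226 + 0.514) = min(1, 1.288) = 1.000
(χ -> ψ) -> φ = min(1, 1 − 1.000 + 0.859) = min(1, 0.859) = 0.859
((χ -> ψ) -> φ) \/ ψ = max(0.859, 0.514) = 0.859
φ /\ χ = min(0.859, 0.226) = 0.226
ψ /\ (φ /\ χ) = min(0.514, 0.226) = 0.226
φ \/ (ψ /\ (φ /\ χ)) = max(0.859, 0.226) = 0.859
~φ = 1 − 0.859 = 0.141
(φ \/ (ψ /\ (φ /\ χ))) -> ~φ = min(1, 1 − 0.859 + 0.141) = min(1, 0.282) = 0.282
~((φ \/ (ψ /\ (φ /\ χ))) -> ~φ) = 1 − 0.282 = 0.718
~~((φ \/ (ψ /\ (φ /\ χ))) -> ~φ) = 1 − 0.718 = 0.282
(((χ -> ψ) -> φ) \/ ψ) /\ ~~((φ \/ (ψ /\ (φ /\ χ))) -> ~φ) = min(0.859, 0.282) = 0.282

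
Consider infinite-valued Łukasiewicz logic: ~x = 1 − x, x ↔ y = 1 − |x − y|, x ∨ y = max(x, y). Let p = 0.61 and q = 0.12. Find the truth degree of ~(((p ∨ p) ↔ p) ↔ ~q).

0.12

p ∨ p = max(0.61, 0.61) = 0.61
(p ∨ p) ↔ p = 1 − |0.61 − 0.61| = 1 − 0.00 = 1.00
~q = 1 − 0.12 = 0.88
((p ∨ p) ↔ p) ↔ ~q = 1 − |1.00 − 0.88| = 1 − 0.12 = 0.88
~(((p ∨ p) ↔ p) ↔ ~q) = 1 − 0.88 = 0.12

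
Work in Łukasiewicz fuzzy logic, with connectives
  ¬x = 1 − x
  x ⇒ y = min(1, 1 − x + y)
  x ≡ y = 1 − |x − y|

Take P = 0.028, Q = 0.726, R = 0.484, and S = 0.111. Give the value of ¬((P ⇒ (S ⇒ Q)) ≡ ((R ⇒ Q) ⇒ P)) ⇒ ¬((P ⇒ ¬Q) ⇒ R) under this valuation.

S ⇒ Q = min(1, 1 − 0.111 + 0.726) = min(1, 1.615) = 1.000
P ⇒ (S ⇒ Q) = min(1, 1 − 0.028 + 1.000) = min(1, 1.972) = 1.000
R ⇒ Q = min(1, 1 − 0.484 + 0.726) = min(1, 1.242) = 1.000
(R ⇒ Q) ⇒ P = min(1, 1 − 1.000 + 0.028) = min(1, 0.028) = 0.028
(P ⇒ (S ⇒ Q)) ≡ ((R ⇒ Q) ⇒ P) = 1 − |1.000 − 0.028| = 1 − 0.972 = 0.028
¬((P ⇒ (S ⇒ Q)) ≡ ((R ⇒ Q) ⇒ P)) = 1 − 0.028 = 0.972
¬Q = 1 − 0.726 = 0.274
P ⇒ ¬Q = min(1, 1 − 0.028 + 0.274) = min(1, 1.246) = 1.000
(P ⇒ ¬Q) ⇒ R = min(1, 1 − 1.000 + 0.484) = min(1, 0.484) = 0.484
¬((P ⇒ ¬Q) ⇒ R) = 1 − 0.484 = 0.516
¬((P ⇒ (S ⇒ Q)) ≡ ((R ⇒ Q) ⇒ P)) ⇒ ¬((P ⇒ ¬Q) ⇒ R) = min(1, 1 − 0.972 + 0.516) = min(1, 0.544) = 0.544

0.544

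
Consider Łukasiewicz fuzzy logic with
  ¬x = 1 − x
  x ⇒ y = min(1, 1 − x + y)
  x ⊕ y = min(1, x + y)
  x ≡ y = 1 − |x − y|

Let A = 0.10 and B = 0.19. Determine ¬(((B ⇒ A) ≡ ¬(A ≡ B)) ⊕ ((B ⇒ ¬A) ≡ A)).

0.72

B ⇒ A = min(1, 1 − 0.19 + 0.10) = min(1, 0.91) = 0.91
A ≡ B = 1 − |0.10 − 0.19| = 1 − 0.09 = 0.91
¬(A ≡ B) = 1 − 0.91 = 0.09
(B ⇒ A) ≡ ¬(A ≡ B) = 1 − |0.91 − 0.09| = 1 − 0.82 = 0.18
¬A = 1 − 0.10 = 0.90
B ⇒ ¬A = min(1, 1 − 0.19 + 0.90) = min(1, 1.71) = 1.00
(B ⇒ ¬A) ≡ A = 1 − |1.00 − 0.10| = 1 − 0.90 = 0.10
((B ⇒ A) ≡ ¬(A ≡ B)) ⊕ ((B ⇒ ¬A) ≡ A) = min(1, 0.18 + 0.10) = min(1, 0.28) = 0.28
¬(((B ⇒ A) ≡ ¬(A ≡ B)) ⊕ ((B ⇒ ¬A) ≡ A)) = 1 − 0.28 = 0.72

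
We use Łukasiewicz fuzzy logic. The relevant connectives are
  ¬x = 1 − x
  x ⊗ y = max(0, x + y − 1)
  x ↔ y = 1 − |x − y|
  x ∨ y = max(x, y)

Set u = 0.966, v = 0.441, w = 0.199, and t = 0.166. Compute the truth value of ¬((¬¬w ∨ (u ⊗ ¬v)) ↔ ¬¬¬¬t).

¬w = 1 − 0.199 = 0.801
¬¬w = 1 − 0.801 = 0.199
¬v = 1 − 0.441 = 0.559
u ⊗ ¬v = max(0, 0.966 + 0.559 − 1) = max(0, 0.525) = 0.525
¬¬w ∨ (u ⊗ ¬v) = max(0.199, 0.525) = 0.525
¬t = 1 − 0.166 = 0.834
¬¬t = 1 − 0.834 = 0.166
¬¬¬t = 1 − 0.166 = 0.834
¬¬¬¬t = 1 − 0.834 = 0.166
(¬¬w ∨ (u ⊗ ¬v)) ↔ ¬¬¬¬t = 1 − |0.525 − 0.166| = 1 − 0.359 = 0.641
¬((¬¬w ∨ (u ⊗ ¬v)) ↔ ¬¬¬¬t) = 1 − 0.641 = 0.359

0.359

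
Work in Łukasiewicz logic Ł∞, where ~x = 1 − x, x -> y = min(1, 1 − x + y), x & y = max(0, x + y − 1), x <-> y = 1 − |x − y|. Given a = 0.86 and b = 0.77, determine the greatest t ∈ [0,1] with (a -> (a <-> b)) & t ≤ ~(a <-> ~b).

0.63

a <-> b = 1 − |0.86 − 0.77| = 1 − 0.09 = 0.91
a -> (a <-> b) = min(1, 1 − 0.86 + 0.91) = min(1, 1.05) = 1.00
So the left factor is a -> (a <-> b) = 1.00.
~b = 1 − 0.77 = 0.23
a <-> ~b = 1 − |0.86 − 0.23| = 1 − 0.63 = 0.37
~(a <-> ~b) = 1 − 0.37 = 0.63
So the right-hand bound is ~(a <-> ~b) = 0.63.
The residuum of the Łukasiewicz t-norm gives the supremum: min(1, 1 − 1.00 + 0.63).
1 − 1.00 + 0.63 = 0.63, so t = min(1, 0.63) = 0.63.
Check: 1.00 & 0.63 = max(0, 0.63) = 0.63 ≤ 0.63.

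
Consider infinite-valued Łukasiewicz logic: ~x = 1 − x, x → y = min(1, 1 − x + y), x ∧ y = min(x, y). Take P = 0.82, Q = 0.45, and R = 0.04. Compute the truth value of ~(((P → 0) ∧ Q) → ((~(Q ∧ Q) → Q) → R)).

P → 0 = min(1, 1 − 0.82 + 0.00) = min(1, 0.18) = 0.18
(P → 0) ∧ Q = min(0.18, 0.45) = 0.18
Q ∧ Q = min(0.45, 0.45) = 0.45
~(Q ∧ Q) = 1 − 0.45 = 0.55
~(Q ∧ Q) → Q = min(1, 1 − 0.55 + 0.45) = min(1, 0.90) = 0.90
(~(Q ∧ Q) → Q) → R = min(1, 1 − 0.90 + 0.04) = min(1, 0.14) = 0.14
((P → 0) ∧ Q) → ((~(Q ∧ Q) → Q) → R) = min(1, 1 − 0.18 + 0.14) = min(1, 0.96) = 0.96
~(((P → 0) ∧ Q) → ((~(Q ∧ Q) → Q) → R)) = 1 − 0.96 = 0.04

0.04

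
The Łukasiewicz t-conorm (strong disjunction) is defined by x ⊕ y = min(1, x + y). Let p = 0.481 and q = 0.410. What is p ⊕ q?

p ⊕ q = min(1, 0.481 + 0.410) = min(1, 0.891) = 0.891
For comparison, the Gödel t-conorm max(x, y) would give 0.481.

0.891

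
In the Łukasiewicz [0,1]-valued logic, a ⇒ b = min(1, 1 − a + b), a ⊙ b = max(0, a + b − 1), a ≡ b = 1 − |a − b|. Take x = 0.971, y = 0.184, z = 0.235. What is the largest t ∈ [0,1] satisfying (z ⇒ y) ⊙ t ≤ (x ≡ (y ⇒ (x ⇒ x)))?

1.000

z ⇒ y = min(1, 1 − 0.235 + 0.184) = min(1, 0.949) = 0.949
So the left factor is z ⇒ y = 0.949.
x ⇒ x = min(1, 1 − 0.971 + 0.971) = min(1, 1.000) = 1.000
y ⇒ (x ⇒ x) = min(1, 1 − 0.184 + 1.000) = min(1, 1.816) = 1.000
x ≡ (y ⇒ (x ⇒ x)) = 1 − |0.971 − 1.000| = 1 − 0.029 = 0.971
So the right-hand bound is x ≡ (y ⇒ (x ⇒ x)) = 0.971.
The residuum of the Łukasiewicz t-norm gives the supremum: min(1, 1 − 0.949 + 0.971).
1 − 0.949 + 0.971 = 1.022, so t = min(1, 1.022) = 1.000.
Check: 0.949 ⊙ 1.000 = max(0, 0.949) = 0.949 ≤ 0.971.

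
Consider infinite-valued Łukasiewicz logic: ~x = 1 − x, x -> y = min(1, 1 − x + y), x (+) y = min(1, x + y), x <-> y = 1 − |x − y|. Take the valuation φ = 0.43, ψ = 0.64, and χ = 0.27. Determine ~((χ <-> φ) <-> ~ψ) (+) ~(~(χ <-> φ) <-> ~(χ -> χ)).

0.64

χ <-> φ = 1 − |0.27 − 0.43| = 1 − 0.16 = 0.84
~ψ = 1 − 0.64 = 0.36
(χ <-> φ) <-> ~ψ = 1 − |0.84 − 0.36| = 1 − 0.48 = 0.52
~((χ <-> φ) <-> ~ψ) = 1 − 0.52 = 0.48
~(χ <-> φ) = 1 − 0.84 = 0.16
χ -> χ = min(1, 1 − 0.27 + 0.27) = min(1, 1.00) = 1.00
~(χ -> χ) = 1 − 1.00 = 0.00
~(χ <-> φ) <-> ~(χ -> χ) = 1 − |0.16 − 0.00| = 1 − 0.16 = 0.84
~(~(χ <-> φ) <-> ~(χ -> χ)) = 1 − 0.84 = 0.16
~((χ <-> φ) <-> ~ψ) (+) ~(~(χ <-> φ) <-> ~(χ -> χ)) = min(1, 0.48 + 0.16) = min(1, 0.64) = 0.64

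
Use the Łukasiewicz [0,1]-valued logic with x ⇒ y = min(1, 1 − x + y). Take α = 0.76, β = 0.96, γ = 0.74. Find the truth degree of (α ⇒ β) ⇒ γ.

α ⇒ β = min(1, 1 − 0.76 + 0.96) = min(1, 1.20) = 1.00
(α ⇒ β) ⇒ γ = min(1, 1 − 1.00 + 0.74) = min(1, 0.74) = 0.74

0.74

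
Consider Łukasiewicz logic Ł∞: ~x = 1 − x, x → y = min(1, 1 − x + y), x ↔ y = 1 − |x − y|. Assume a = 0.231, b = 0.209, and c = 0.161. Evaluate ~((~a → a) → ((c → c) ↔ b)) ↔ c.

~a = 1 − 0.231 = 0.769
~a → a = min(1, 1 − 0.769 + 0.231) = min(1, 0.462) = 0.462
c → c = min(1, 1 − 0.161 + 0.161) = min(1, 1.000) = 1.000
(c → c) ↔ b = 1 − |1.000 − 0.209| = 1 − 0.791 = 0.209
(~a → a) → ((c → c) ↔ b) = min(1, 1 − 0.462 + 0.209) = min(1, 0.747) = 0.747
~((~a → a) → ((c → c) ↔ b)) = 1 − 0.747 = 0.253
~((~a → a) → ((c → c) ↔ b)) ↔ c = 1 − |0.253 − 0.161| = 1 − 0.092 = 0.908

0.908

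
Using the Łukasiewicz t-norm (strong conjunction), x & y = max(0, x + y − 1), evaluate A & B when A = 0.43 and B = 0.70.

0.13

A & B = max(0, 0.43 + 0.70 − 1) = max(0, 0.13) = 0.13
For comparison, the Gödel (minimum) t-norm min(x, y) would give 0.43.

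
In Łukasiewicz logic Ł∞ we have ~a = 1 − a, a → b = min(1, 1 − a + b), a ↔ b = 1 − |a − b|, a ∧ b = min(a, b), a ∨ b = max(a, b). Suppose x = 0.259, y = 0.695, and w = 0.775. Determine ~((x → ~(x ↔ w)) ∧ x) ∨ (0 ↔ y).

0.741

x ↔ w = 1 − |0.259 − 0.775| = 1 − 0.516 = 0.484
~(x ↔ w) = 1 − 0.484 = 0.516
x → ~(x ↔ w) = min(1, 1 − 0.259 + 0.516) = min(1, 1.257) = 1.000
(x → ~(x ↔ w)) ∧ x = min(1.000, 0.259) = 0.259
~((x → ~(x ↔ w)) ∧ x) = 1 − 0.259 = 0.741
0 ↔ y = 1 − |0.000 − 0.695| = 1 − 0.695 = 0.305
~((x → ~(x ↔ w)) ∧ x) ∨ (0 ↔ y) = max(0.741, 0.305) = 0.741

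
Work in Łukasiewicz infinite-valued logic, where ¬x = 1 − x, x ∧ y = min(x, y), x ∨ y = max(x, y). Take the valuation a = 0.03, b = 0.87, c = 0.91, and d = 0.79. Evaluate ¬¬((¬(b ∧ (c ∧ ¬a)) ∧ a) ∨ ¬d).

0.21

¬a = 1 − 0.03 = 0.97
c ∧ ¬a = min(0.91, 0.97) = 0.91
b ∧ (c ∧ ¬a) = min(0.87, 0.91) = 0.87
¬(b ∧ (c ∧ ¬a)) = 1 − 0.87 = 0.13
¬(b ∧ (c ∧ ¬a)) ∧ a = min(0.13, 0.03) = 0.03
¬d = 1 − 0.79 = 0.21
(¬(b ∧ (c ∧ ¬a)) ∧ a) ∨ ¬d = max(0.03, 0.21) = 0.21
¬((¬(b ∧ (c ∧ ¬a)) ∧ a) ∨ ¬d) = 1 − 0.21 = 0.79
¬¬((¬(b ∧ (c ∧ ¬a)) ∧ a) ∨ ¬d) = 1 − 0.79 = 0.21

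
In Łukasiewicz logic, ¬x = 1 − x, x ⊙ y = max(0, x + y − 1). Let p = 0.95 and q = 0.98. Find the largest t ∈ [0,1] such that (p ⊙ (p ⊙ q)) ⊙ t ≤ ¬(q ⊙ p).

p ⊙ q = max(0, 0.95 + 0.98 − 1) = max(0, 0.93) = 0.93
p ⊙ (p ⊙ q) = max(0, 0.95 + 0.93 − 1) = max(0, 0.88) = 0.88
So the left factor is p ⊙ (p ⊙ q) = 0.88.
q ⊙ p = max(0, 0.98 + 0.95 − 1) = max(0, 0.93) = 0.93
¬(q ⊙ p) = 1 − 0.93 = 0.07
So the right-hand bound is ¬(q ⊙ p) = 0.07.
The residuum of the Łukasiewicz t-norm gives the supremum: min(1, 1 − 0.88 + 0.07).
1 − 0.88 + 0.07 = 0.19, so t = min(1, 0.19) = 0.19.
Check: 0.88 ⊙ 0.19 = max(0, 0.07) = 0.07 ≤ 0.07.

0.19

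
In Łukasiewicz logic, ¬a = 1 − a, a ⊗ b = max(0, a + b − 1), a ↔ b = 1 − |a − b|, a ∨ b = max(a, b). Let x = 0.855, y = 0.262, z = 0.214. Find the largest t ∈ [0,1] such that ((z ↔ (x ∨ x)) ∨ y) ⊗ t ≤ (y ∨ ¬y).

x ∨ x = max(0.855, 0.855) = 0.855
z ↔ (x ∨ x) = 1 − |0.214 − 0.855| = 1 − 0.641 = 0.359
(z ↔ (x ∨ x)) ∨ y = max(0.359, 0.262) = 0.359
So the left factor is (z ↔ (x ∨ x)) ∨ y = 0.359.
¬y = 1 − 0.262 = 0.738
y ∨ ¬y = max(0.262, 0.738) = 0.738
So the right-hand bound is y ∨ ¬y = 0.738.
The residuum of the Łukasiewicz t-norm gives the supremum: min(1, 1 − 0.359 + 0.738).
1 − 0.359 + 0.738 = 1.379, so t = min(1, 1.379) = 1.000.
Check: 0.359 ⊗ 1.000 = max(0, 0.359) = 0.359 ≤ 0.738.

1.000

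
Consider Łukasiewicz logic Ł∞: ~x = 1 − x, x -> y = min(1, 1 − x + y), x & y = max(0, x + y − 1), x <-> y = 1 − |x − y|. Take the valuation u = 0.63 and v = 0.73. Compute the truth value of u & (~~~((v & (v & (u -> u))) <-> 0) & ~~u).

0.00

u -> u = min(1, 1 − 0.63 + 0.63) = min(1, 1.00) = 1.00
v & (u -> u) = max(0, 0.73 + 1.00 − 1) = max(0, 0.73) = 0.73
v & (v & (u -> u)) = max(0, 0.73 + 0.73 − 1) = max(0, 0.46) = 0.46
(v & (v & (u -> u))) <-> 0 = 1 − |0.46 − 0.00| = 1 − 0.46 = 0.54
~((v & (v & (u -> u))) <-> 0) = 1 − 0.54 = 0.46
~~((v & (v & (u -> u))) <-> 0) = 1 − 0.46 = 0.54
~~~((v & (v & (u -> u))) <-> 0) = 1 − 0.54 = 0.46
~u = 1 − 0.63 = 0.37
~~u = 1 − 0.37 = 0.63
~~~((v & (v & (u -> u))) <-> 0) & ~~u = max(0, 0.46 + 0.63 − 1) = max(0, 0.09) = 0.09
u & (~~~((v & (v & (u -> u))) <-> 0) & ~~u) = max(0, 0.63 + 0.09 − 1) = max(0, -0.28) = 0.00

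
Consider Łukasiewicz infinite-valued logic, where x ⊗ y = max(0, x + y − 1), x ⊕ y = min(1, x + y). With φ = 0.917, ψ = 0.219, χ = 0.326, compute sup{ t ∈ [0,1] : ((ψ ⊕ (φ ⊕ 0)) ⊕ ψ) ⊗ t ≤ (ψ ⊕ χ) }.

φ ⊕ 0 = min(1, 0.917 + 0.000) = min(1, 0.917) = 0.917
ψ ⊕ (φ ⊕ 0) = min(1, 0.219 + 0.917) = min(1, 1.136) = 1.000
(ψ ⊕ (φ ⊕ 0)) ⊕ ψ = min(1, 1.000 + 0.219) = min(1, 1.219) = 1.000
So the left factor is (ψ ⊕ (φ ⊕ 0)) ⊕ ψ = 1.000.
ψ ⊕ χ = min(1, 0.219 + 0.326) = min(1, 0.545) = 0.545
So the right-hand bound is ψ ⊕ χ = 0.545.
The residuum of the Łukasiewicz t-norm gives the supremum: min(1, 1 − 1.000 + 0.545).
1 − 1.000 + 0.545 = 0.545, so t = min(1, 0.545) = 0.545.
Check: 1.000 ⊗ 0.545 = max(0, 0.545) = 0.545 ≤ 0.545.

0.545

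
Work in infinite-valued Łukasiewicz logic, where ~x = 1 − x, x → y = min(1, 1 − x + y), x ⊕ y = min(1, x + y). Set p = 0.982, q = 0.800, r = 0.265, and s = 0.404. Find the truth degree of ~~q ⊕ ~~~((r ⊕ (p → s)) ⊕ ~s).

0.800

~q = 1 − 0.800 = 0.200
~~q = 1 − 0.200 = 0.800
p → s = min(1, 1 − 0.982 + 0.404) = min(1, 0.422) = 0.422
r ⊕ (p → s) = min(1, 0.265 + 0.422) = min(1, 0.687) = 0.687
~s = 1 − 0.404 = 0.596
(r ⊕ (p → s)) ⊕ ~s = min(1, 0.687 + 0.596) = min(1, 1.283) = 1.000
~((r ⊕ (p → s)) ⊕ ~s) = 1 − 1.000 = 0.000
~~((r ⊕ (p → s)) ⊕ ~s) = 1 − 0.000 = 1.000
~~~((r ⊕ (p → s)) ⊕ ~s) = 1 − 1.000 = 0.000
~~q ⊕ ~~~((r ⊕ (p → s)) ⊕ ~s) = min(1, 0.800 + 0.000) = min(1, 0.800) = 0.800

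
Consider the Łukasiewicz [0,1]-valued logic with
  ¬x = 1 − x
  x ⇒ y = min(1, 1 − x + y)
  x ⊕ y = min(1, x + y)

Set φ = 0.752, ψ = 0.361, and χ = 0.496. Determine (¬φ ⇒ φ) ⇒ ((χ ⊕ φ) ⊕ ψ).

¬φ = 1 − 0.752 = 0.248
¬φ ⇒ φ = min(1, 1 − 0.248 + 0.752) = min(1, 1.504) = 1.000
χ ⊕ φ = min(1, 0.496 + 0.752) = min(1, 1.248) = 1.000
(χ ⊕ φ) ⊕ ψ = min(1, 1.000 + 0.361) = min(1, 1.361) = 1.000
(¬φ ⇒ φ) ⇒ ((χ ⊕ φ) ⊕ ψ) = min(1, 1 − 1.000 + 1.000) = min(1, 1.000) = 1.000

1.000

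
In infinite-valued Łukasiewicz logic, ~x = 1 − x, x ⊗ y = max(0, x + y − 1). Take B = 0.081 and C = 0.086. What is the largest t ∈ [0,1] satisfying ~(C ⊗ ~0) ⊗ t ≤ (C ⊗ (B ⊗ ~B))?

0.086

~0 = 1 − 0.000 = 1.000
C ⊗ ~0 = max(0, 0.086 + 1.000 − 1) = max(0, 0.086) = 0.086
~(C ⊗ ~0) = 1 − 0.086 = 0.914
So the left factor is ~(C ⊗ ~0) = 0.914.
~B = 1 − 0.081 = 0.919
B ⊗ ~B = max(0, 0.081 + 0.919 − 1) = max(0, 0.000) = 0.000
C ⊗ (B ⊗ ~B) = max(0, 0.086 + 0.000 − 1) = max(0, -0.914) = 0.000
So the right-hand bound is C ⊗ (B ⊗ ~B) = 0.000.
The residuum of the Łukasiewicz t-norm gives the supremum: min(1, 1 − 0.914 + 0.000).
1 − 0.914 + 0.000 = 0.086, so t = min(1, 0.086) = 0.086.
Check: 0.914 ⊗ 0.086 = max(0, 0.000) = 0.000 ≤ 0.000.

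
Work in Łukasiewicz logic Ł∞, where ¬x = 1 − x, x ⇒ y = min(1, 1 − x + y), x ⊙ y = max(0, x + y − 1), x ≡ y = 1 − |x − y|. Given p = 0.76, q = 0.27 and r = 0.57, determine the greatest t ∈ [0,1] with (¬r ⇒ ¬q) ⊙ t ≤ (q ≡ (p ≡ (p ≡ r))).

0.32

¬r = 1 − 0.57 = 0.43
¬q = 1 − 0.27 = 0.73
¬r ⇒ ¬q = min(1, 1 − 0.43 + 0.73) = min(1, 1.30) = 1.00
So the left factor is ¬r ⇒ ¬q = 1.00.
p ≡ r = 1 − |0.76 − 0.57| = 1 − 0.19 = 0.81
p ≡ (p ≡ r) = 1 − |0.76 − 0.81| = 1 − 0.05 = 0.95
q ≡ (p ≡ (p ≡ r)) = 1 − |0.27 − 0.95| = 1 − 0.68 = 0.32
So the right-hand bound is q ≡ (p ≡ (p ≡ r)) = 0.32.
The residuum of the Łukasiewicz t-norm gives the supremum: min(1, 1 − 1.00 + 0.32).
1 − 1.00 + 0.32 = 0.32, so t = min(1, 0.32) = 0.32.
Check: 1.00 ⊙ 0.32 = max(0, 0.32) = 0.32 ≤ 0.32.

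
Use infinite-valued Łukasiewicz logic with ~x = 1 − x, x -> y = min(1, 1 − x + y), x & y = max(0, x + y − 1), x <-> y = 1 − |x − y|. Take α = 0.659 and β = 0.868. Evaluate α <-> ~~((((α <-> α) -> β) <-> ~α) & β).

0.682

α <-> α = 1 − |0.659 − 0.659| = 1 − 0.000 = 1.000
(α <-> α) -> β = min(1, 1 − 1.000 + 0.868) = min(1, 0.868) = 0.868
~α = 1 − 0.659 = 0.341
((α <-> α) -> β) <-> ~α = 1 − |0.868 − 0.341| = 1 − 0.527 = 0.473
(((α <-> α) -> β) <-> ~α) & β = max(0, 0.473 + 0.868 − 1) = max(0, 0.341) = 0.341
~((((α <-> α) -> β) <-> ~α) & β) = 1 − 0.341 = 0.659
~~((((α <-> α) -> β) <-> ~α) & β) = 1 − 0.659 = 0.341
α <-> ~~((((α <-> α) -> β) <-> ~α) & β) = 1 − |0.659 − 0.341| = 1 − 0.318 = 0.682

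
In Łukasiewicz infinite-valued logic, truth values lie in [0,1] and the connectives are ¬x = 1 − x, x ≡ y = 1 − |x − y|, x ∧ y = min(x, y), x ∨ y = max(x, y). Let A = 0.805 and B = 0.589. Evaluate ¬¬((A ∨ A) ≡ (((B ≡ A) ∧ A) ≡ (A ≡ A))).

A ∨ A = max(0.805, 0.805) = 0.805
B ≡ A = 1 − |0.589 − 0.805| = 1 − 0.216 = 0.784
(B ≡ A) ∧ A = min(0.784, 0.805) = 0.784
A ≡ A = 1 − |0.805 − 0.805| = 1 − 0.000 = 1.000
((B ≡ A) ∧ A) ≡ (A ≡ A) = 1 − |0.784 − 1.000| = 1 − 0.216 = 0.784
(A ∨ A) ≡ (((B ≡ A) ∧ A) ≡ (A ≡ A)) = 1 − |0.805 − 0.784| = 1 − 0.021 = 0.979
¬((A ∨ A) ≡ (((B ≡ A) ∧ A) ≡ (A ≡ A))) = 1 − 0.979 = 0.021
¬¬((A ∨ A) ≡ (((B ≡ A) ∧ A) ≡ (A ≡ A))) = 1 − 0.021 = 0.979

0.979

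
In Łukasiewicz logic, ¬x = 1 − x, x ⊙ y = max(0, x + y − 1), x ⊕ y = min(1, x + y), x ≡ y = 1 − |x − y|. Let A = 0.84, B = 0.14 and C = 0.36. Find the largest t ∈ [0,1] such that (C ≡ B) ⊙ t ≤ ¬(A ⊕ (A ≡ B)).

C ≡ B = 1 − |0.36 − 0.14| = 1 − 0.22 = 0.78
So the left factor is C ≡ B = 0.78.
A ≡ B = 1 − |0.84 − 0.14| = 1 − 0.70 = 0.30
A ⊕ (A ≡ B) = min(1, 0.84 + 0.30) = min(1, 1.14) = 1.00
¬(A ⊕ (A ≡ B)) = 1 − 1.00 = 0.00
So the right-hand bound is ¬(A ⊕ (A ≡ B)) = 0.00.
The residuum of the Łukasiewicz t-norm gives the supremum: min(1, 1 − 0.78 + 0.00).
1 − 0.78 + 0.00 = 0.22, so t = min(1, 0.22) = 0.22.
Check: 0.78 ⊙ 0.22 = max(0, 0.00) = 0.00 ≤ 0.00.

0.22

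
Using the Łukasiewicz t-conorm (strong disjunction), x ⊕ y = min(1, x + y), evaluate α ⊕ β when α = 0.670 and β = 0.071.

0.741

α ⊕ β = min(1, 0.670 + 0.071) = min(1, 0.741) = 0.741
For comparison, the Gödel t-conorm max(x, y) would give 0.670.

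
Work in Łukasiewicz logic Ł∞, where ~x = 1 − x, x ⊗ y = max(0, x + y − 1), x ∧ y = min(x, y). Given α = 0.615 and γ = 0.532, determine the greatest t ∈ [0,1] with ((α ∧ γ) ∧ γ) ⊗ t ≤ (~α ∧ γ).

0.853

α ∧ γ = min(0.615, 0.532) = 0.532
(α ∧ γ) ∧ γ = min(0.532, 0.532) = 0.532
So the left factor is (α ∧ γ) ∧ γ = 0.532.
~α = 1 − 0.615 = 0.385
~α ∧ γ = min(0.385, 0.532) = 0.385
So the right-hand bound is ~α ∧ γ = 0.385.
The residuum of the Łukasiewicz t-norm gives the supremum: min(1, 1 − 0.532 + 0.385).
1 − 0.532 + 0.385 = 0.853, so t = min(1, 0.853) = 0.853.
Check: 0.532 ⊗ 0.853 = max(0, 0.385) = 0.385 ≤ 0.385.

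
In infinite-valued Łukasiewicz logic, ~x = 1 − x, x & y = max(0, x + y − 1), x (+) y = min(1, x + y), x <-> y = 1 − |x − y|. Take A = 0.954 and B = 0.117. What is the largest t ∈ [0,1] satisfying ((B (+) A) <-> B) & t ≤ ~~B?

1.000

B (+) A = min(1, 0.117 + 0.954) = min(1, 1.071) = 1.000
(B (+) A) <-> B = 1 − |1.000 − 0.117| = 1 − 0.883 = 0.117
So the left factor is (B (+) A) <-> B = 0.117.
~B = 1 − 0.117 = 0.883
~~B = 1 − 0.883 = 0.117
So the right-hand bound is ~~B = 0.117.
The residuum of the Łukasiewicz t-norm gives the supremum: min(1, 1 − 0.117 + 0.117).
1 − 0.117 + 0.117 = 1.000, so t = min(1, 1.000) = 1.000.
Check: 0.117 & 1.000 = max(0, 0.117) = 0.117 ≤ 0.117.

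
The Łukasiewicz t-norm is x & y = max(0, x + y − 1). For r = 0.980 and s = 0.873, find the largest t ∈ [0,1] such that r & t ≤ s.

0.893

The residuum of the Łukasiewicz t-norm gives the supremum: min(1, 1 − 0.980 + 0.873).
1 − 0.980 + 0.873 = 0.893, so t = min(1, 0.893) = 0.893.
Check: 0.980 & 0.893 = max(0, 0.873) = 0.873 ≤ 0.873.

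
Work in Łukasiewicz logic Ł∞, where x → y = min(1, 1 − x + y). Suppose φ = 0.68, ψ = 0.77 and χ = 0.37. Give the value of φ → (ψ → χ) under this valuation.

ψ → χ = min(1, 1 − 0.77 + 0.37) = min(1, 0.60) = 0.60
φ → (ψ → χ) = min(1, 1 − 0.68 + 0.60) = min(1, 0.92) = 0.92

0.92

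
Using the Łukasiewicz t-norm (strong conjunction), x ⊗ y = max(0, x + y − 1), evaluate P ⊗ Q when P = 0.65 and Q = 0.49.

P ⊗ Q = max(0, 0.65 + 0.49 − 1) = max(0, 0.14) = 0.14
For comparison, the Gödel (minimum) t-norm min(x, y) would give 0.49.

0.14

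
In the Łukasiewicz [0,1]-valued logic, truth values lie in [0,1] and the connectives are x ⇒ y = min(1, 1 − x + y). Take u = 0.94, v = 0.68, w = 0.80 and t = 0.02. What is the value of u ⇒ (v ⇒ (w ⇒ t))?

0.60

w ⇒ t = min(1, 1 − 0.80 + 0.02) = min(1, 0.22) = 0.22
v ⇒ (w ⇒ t) = min(1, 1 − 0.68 + 0.22) = min(1, 0.54) = 0.54
u ⇒ (v ⇒ (w ⇒ t)) = min(1, 1 − 0.94 + 0.54) = min(1, 0.60) = 0.60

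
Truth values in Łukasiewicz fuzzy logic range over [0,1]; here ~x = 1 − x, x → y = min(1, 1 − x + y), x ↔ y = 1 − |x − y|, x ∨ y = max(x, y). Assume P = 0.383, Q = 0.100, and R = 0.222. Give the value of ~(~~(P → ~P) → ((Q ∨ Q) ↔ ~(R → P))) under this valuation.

~P = 1 − 0.383 = 0.617
P → ~P = min(1, 1 − 0.383 + 0.617) = min(1, 1.234) = 1.000
~(P → ~P) = 1 − 1.000 = 0.000
~~(P → ~P) = 1 − 0.000 = 1.000
Q ∨ Q = max(0.100, 0.100) = 0.100
R → P = min(1, 1 − 0.222 + 0.383) = min(1, 1.161) = 1.000
~(R → P) = 1 − 1.000 = 0.000
(Q ∨ Q) ↔ ~(R → P) = 1 − |0.100 − 0.000| = 1 − 0.100 = 0.900
~~(P → ~P) → ((Q ∨ Q) ↔ ~(R → P)) = min(1, 1 − 1.000 + 0.900) = min(1, 0.900) = 0.900
~(~~(P → ~P) → ((Q ∨ Q) ↔ ~(R → P))) = 1 − 0.900 = 0.100

0.100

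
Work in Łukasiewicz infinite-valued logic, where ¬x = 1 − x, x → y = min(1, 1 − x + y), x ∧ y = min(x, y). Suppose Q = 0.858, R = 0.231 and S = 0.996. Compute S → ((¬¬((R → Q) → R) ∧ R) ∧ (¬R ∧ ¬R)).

0.235

R → Q = min(1, 1 − 0.231 + 0.858) = min(1, 1.627) = 1.000
(R → Q) → R = min(1, 1 − 1.000 + 0.231) = min(1, 0.231) = 0.231
¬((R → Q) → R) = 1 − 0.231 = 0.769
¬¬((R → Q) → R) = 1 − 0.769 = 0.231
¬¬((R → Q) → R) ∧ R = min(0.231, 0.231) = 0.231
¬R = 1 − 0.231 = 0.769
¬R ∧ ¬R = min(0.769, 0.769) = 0.769
(¬¬((R → Q) → R) ∧ R) ∧ (¬R ∧ ¬R) = min(0.231, 0.769) = 0.231
S → ((¬¬((R → Q) → R) ∧ R) ∧ (¬R ∧ ¬R)) = min(1, 1 − 0.996 + 0.231) = min(1, 0.235) = 0.235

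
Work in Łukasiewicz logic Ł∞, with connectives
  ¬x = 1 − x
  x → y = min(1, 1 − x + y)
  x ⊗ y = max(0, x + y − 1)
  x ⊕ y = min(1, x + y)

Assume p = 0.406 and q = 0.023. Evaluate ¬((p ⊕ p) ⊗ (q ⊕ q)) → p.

p ⊕ p = min(1, 0.406 + 0.406) = min(1, 0.812) = 0.812
q ⊕ q = min(1, 0.023 + 0.023) = min(1, 0.046) = 0.046
(p ⊕ p) ⊗ (q ⊕ q) = max(0, 0.812 + 0.046 − 1) = max(0, -0.142) = 0.000
¬((p ⊕ p) ⊗ (q ⊕ q)) = 1 − 0.000 = 1.000
¬((p ⊕ p) ⊗ (q ⊕ q)) → p = min(1, 1 − 1.000 + 0.406) = min(1, 0.406) = 0.406

0.406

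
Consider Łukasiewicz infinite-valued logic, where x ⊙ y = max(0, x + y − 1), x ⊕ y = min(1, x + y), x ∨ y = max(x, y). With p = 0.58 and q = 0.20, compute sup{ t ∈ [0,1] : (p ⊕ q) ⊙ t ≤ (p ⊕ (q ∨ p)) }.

p ⊕ q = min(1, 0.58 + 0.20) = min(1, 0.78) = 0.78
So the left factor is p ⊕ q = 0.78.
q ∨ p = max(0.20, 0.58) = 0.58
p ⊕ (q ∨ p) = min(1, 0.58 + 0.58) = min(1, 1.16) = 1.00
So the right-hand bound is p ⊕ (q ∨ p) = 1.00.
The residuum of the Łukasiewicz t-norm gives the supremum: min(1, 1 − 0.78 + 1.00).
1 − 0.78 + 1.00 = 1.22, so t = min(1, 1.22) = 1.00.
Check: 0.78 ⊙ 1.00 = max(0, 0.78) = 0.78 ≤ 1.00.

1.00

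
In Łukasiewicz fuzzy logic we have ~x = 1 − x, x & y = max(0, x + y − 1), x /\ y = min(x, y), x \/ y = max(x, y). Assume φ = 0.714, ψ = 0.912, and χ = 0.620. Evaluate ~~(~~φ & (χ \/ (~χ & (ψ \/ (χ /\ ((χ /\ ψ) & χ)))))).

0.334

~φ = 1 − 0.714 = 0.286
~~φ = 1 − 0.286 = 0.714
~χ = 1 − 0.620 = 0.380
χ /\ ψ = min(0.620, 0.912) = 0.620
(χ /\ ψ) & χ = max(0, 0.620 + 0.620 − 1) = max(0, 0.240) = 0.240
χ /\ ((χ /\ ψ) & χ) = min(0.620, 0.240) = 0.240
ψ \/ (χ /\ ((χ /\ ψ) & χ)) = max(0.912, 0.240) = 0.912
~χ & (ψ \/ (χ /\ ((χ /\ ψ) & χ))) = max(0, 0.380 + 0.912 − 1) = max(0, 0.292) = 0.292
χ \/ (~χ & (ψ \/ (χ /\ ((χ /\ ψ) & χ)))) = max(0.620, 0.292) = 0.620
~~φ & (χ \/ (~χ & (ψ \/ (χ /\ ((χ /\ ψ) & χ))))) = max(0, 0.714 + 0.620 − 1) = max(0, 0.334) = 0.334
~(~~φ & (χ \/ (~χ & (ψ \/ (χ /\ ((χ /\ ψ) & χ)))))) = 1 − 0.334 = 0.666
~~(~~φ & (χ \/ (~χ & (ψ \/ (χ /\ ((χ /\ ψ) & χ)))))) = 1 − 0.666 = 0.334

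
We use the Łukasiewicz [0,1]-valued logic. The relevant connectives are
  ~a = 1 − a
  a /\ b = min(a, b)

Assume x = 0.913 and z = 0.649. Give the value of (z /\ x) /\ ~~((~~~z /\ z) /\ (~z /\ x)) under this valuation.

z /\ x = min(0.649, 0.913) = 0.649
~z = 1 − 0.649 = 0.351
~~z = 1 − 0.351 = 0.649
~~~z = 1 − 0.649 = 0.351
~~~z /\ z = min(0.351, 0.649) = 0.351
~z /\ x = min(0.351, 0.913) = 0.351
(~~~z /\ z) /\ (~z /\ x) = min(0.351, 0.351) = 0.351
~((~~~z /\ z) /\ (~z /\ x)) = 1 − 0.351 = 0.649
~~((~~~z /\ z) /\ (~z /\ x)) = 1 − 0.649 = 0.351
(z /\ x) /\ ~~((~~~z /\ z) /\ (~z /\ x)) = min(0.649, 0.351) = 0.351

0.351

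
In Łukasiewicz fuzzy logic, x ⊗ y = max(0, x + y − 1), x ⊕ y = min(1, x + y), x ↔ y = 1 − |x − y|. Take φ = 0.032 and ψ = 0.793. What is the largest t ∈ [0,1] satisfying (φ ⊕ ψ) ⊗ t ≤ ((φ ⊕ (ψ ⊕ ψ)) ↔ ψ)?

φ ⊕ ψ = min(1, 0.032 + 0.793) = min(1, 0.825) = 0.825
So the left factor is φ ⊕ ψ = 0.825.
ψ ⊕ ψ = min(1, 0.793 + 0.793) = min(1, 1.586) = 1.000
φ ⊕ (ψ ⊕ ψ) = min(1, 0.032 + 1.000) = min(1, 1.032) = 1.000
(φ ⊕ (ψ ⊕ ψ)) ↔ ψ = 1 − |1.000 − 0.793| = 1 − 0.207 = 0.793
So the right-hand bound is (φ ⊕ (ψ ⊕ ψ)) ↔ ψ = 0.793.
The residuum of the Łukasiewicz t-norm gives the supremum: min(1, 1 − 0.825 + 0.793).
1 − 0.825 + 0.793 = 0.968, so t = min(1, 0.968) = 0.968.
Check: 0.825 ⊗ 0.968 = max(0, 0.793) = 0.793 ≤ 0.793.

0.968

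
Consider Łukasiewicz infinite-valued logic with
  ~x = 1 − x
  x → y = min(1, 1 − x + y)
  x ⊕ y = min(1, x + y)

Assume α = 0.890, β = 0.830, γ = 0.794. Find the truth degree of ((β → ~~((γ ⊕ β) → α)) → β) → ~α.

0.280

γ ⊕ β = min(1, 0.794 + 0.830) = min(1, 1.624) = 1.000
(γ ⊕ β) → α = min(1, 1 − 1.000 + 0.890) = min(1, 0.890) = 0.890
~((γ ⊕ β) → α) = 1 − 0.890 = 0.110
~~((γ ⊕ β) → α) = 1 − 0.110 = 0.890
β → ~~((γ ⊕ β) → α) = min(1, 1 − 0.830 + 0.890) = min(1, 1.060) = 1.000
(β → ~~((γ ⊕ β) → α)) → β = min(1, 1 − 1.000 + 0.830) = min(1, 0.830) = 0.830
~α = 1 − 0.890 = 0.110
((β → ~~((γ ⊕ β) → α)) → β) → ~α = min(1, 1 − 0.830 + 0.110) = min(1, 0.280) = 0.280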